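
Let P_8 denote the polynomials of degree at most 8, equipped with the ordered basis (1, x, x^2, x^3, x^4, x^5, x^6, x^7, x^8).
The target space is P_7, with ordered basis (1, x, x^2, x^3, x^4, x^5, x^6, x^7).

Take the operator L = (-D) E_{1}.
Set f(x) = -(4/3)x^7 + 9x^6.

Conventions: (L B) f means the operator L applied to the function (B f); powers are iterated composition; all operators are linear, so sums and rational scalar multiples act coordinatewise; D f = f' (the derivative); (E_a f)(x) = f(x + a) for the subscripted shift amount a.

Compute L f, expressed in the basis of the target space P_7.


E_{1} f = -(4/3)x^7 - (1/3)x^6 + 26x^5 + (265/3)x^4 + (400/3)x^3 + 107x^2 + (134/3)x + 23/3
D E_{1} f = -(28/3)x^6 - 2x^5 + 130x^4 + (1060/3)x^3 + 400x^2 + 214x + 134/3
(-D) E_{1} f = (28/3)x^6 + 2x^5 - 130x^4 - (1060/3)x^3 - 400x^2 - 214x - 134/3

the image equals g(x) = (28/3)x^6 + 2x^5 - 130x^4 - (1060/3)x^3 - 400x^2 - 214x - 134/3


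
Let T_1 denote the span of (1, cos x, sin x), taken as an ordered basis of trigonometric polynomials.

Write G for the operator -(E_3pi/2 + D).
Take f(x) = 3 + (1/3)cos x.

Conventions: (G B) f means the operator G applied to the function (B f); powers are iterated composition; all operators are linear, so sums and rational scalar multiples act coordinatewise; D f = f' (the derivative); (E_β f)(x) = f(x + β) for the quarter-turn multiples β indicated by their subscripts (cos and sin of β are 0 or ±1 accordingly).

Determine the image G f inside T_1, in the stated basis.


E_3pi/2 f = 3 + (1/3)sin x
D f = -(1/3)sin x
(E_3pi/2 + D) f = 3
(-(E_3pi/2 + D)) f = -3

the result is g(x) = -3


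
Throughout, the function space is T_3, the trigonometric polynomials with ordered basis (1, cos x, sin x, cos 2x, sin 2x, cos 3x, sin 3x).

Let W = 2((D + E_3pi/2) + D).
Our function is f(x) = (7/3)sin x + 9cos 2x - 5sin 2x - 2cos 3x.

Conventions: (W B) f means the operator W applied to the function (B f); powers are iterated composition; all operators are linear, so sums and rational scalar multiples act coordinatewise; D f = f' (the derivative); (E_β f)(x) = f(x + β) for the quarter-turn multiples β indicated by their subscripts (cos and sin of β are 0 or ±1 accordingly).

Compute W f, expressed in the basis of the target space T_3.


D f = (7/3)cos x - 10cos 2x - 18sin 2x + 6sin 3x
E_3pi/2 f = -(7/3)cos x - 9cos 2x + 5sin 2x + 2sin 3x
(D + E_3pi/2) f = -19cos 2x - 13sin 2x + 8sin 3x
D f = (7/3)cos x - 10cos 2x - 18sin 2x + 6sin 3x
((D + E_3pi/2) + D) f = (7/3)cos x - 29cos 2x - 31sin 2x + 14sin 3x
(2((D + E_3pi/2) + D)) f = (14/3)cos x - 58cos 2x - 62sin 2x + 28sin 3x

the image equals g(x) = (14/3)cos x - 58cos 2x - 62sin 2x + 28sin 3x


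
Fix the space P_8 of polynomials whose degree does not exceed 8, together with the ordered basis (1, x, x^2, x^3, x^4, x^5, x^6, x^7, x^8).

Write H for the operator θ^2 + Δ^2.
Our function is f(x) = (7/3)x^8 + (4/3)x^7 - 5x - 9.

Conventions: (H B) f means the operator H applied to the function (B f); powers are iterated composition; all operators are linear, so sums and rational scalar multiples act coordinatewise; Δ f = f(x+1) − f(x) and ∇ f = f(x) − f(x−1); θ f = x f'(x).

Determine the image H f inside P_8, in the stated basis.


the image equals g(x) = (448/3)x^8 + (196/3)x^7 + (392/3)x^6 + 840x^5 + (7700/3)x^4 + (13720/3)x^3 + (14672/3)x^2 + (8777/3)x + 2282/3

θ f = (56/3)x^8 + (28/3)x^7 - 5x
θ θ f = (448/3)x^8 + (196/3)x^7 - 5x
Δ f = (56/3)x^7 + (224/3)x^6 + (476/3)x^5 + 210x^4 + (532/3)x^3 + (280/3)x^2 + 28x - 4/3
Δ Δ f = (392/3)x^6 + 840x^5 + (7700/3)x^4 + (13720/3)x^3 + (14672/3)x^2 + (8792/3)x + 2282/3
(θ^2 + Δ^2) f = (448/3)x^8 + (196/3)x^7 + (392/3)x^6 + 840x^5 + (7700/3)x^4 + (13720/3)x^3 + (14672/3)x^2 + (8777/3)x + 2282/3


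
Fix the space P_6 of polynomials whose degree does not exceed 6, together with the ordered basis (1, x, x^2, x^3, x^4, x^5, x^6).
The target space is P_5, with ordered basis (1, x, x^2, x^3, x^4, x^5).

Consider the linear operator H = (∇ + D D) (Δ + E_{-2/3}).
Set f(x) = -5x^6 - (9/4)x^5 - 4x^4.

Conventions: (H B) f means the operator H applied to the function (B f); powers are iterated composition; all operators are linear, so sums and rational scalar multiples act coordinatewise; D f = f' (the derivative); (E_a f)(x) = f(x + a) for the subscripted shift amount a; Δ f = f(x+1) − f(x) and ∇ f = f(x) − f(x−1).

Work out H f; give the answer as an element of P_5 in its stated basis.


Δ f = -30x^5 - (345/4)x^4 - (277/2)x^3 - (243/2)x^2 - (229/4)x - 45/4
E_{-2/3} f = -5x^6 + (71/4)x^5 - (179/6)x^4 + (818/27)x^3 - (508/27)x^2 + (524/81)x - 680/729
(Δ + E_{-2/3}) f = -5x^6 - (49/4)x^5 - (1393/12)x^4 - (5843/54)x^3 - (7577/54)x^2 - (16453/324)x - 35525/2916
∇ (Δ + E_{-2/3}) f = -30x^5 + (55/4)x^4 - (2651/6)x^3 + (5839/18)x^2 - (42023/108)x + 29213/324
D (Δ + E_{-2/3}) f = -30x^5 - (245/4)x^4 - (1393/3)x^3 - (5843/18)x^2 - (7577/27)x - 16453/324
D D (Δ + E_{-2/3}) f = -150x^4 - 245x^3 - 1393x^2 - (5843/9)x - 7577/27
(∇ + D D) (Δ + E_{-2/3}) f = -30x^5 - (545/4)x^4 - (4121/6)x^3 - (19235/18)x^2 - (112139/108)x - 61711/324

the image equals g(x) = -30x^5 - (545/4)x^4 - (4121/6)x^3 - (19235/18)x^2 - (112139/108)x - 61711/324


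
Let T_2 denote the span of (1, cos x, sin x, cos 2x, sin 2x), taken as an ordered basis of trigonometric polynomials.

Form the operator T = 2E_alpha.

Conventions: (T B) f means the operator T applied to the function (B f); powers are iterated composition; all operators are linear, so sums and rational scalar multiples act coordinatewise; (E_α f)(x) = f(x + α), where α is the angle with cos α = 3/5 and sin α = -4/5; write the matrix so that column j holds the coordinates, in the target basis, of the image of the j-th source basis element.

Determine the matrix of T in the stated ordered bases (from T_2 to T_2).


image of 1: 2
image of cos x: (6/5)cos x + (8/5)sin x
image of sin x: -(8/5)cos x + (6/5)sin x
image of cos 2x: -(14/25)cos 2x + (48/25)sin 2x
image of sin 2x: -(48/25)cos 2x - (14/25)sin 2x
each image's coordinates form column j of the matrix

the matrix is [[2, 0, 0, 0, 0]; [0, 6/5, -8/5, 0, 0]; [0, 8/5, 6/5, 0, 0]; [0, 0, 0, -14/25, -48/25]; [0, 0, 0, 48/25, -14/25]] (rows listed top to bottom)


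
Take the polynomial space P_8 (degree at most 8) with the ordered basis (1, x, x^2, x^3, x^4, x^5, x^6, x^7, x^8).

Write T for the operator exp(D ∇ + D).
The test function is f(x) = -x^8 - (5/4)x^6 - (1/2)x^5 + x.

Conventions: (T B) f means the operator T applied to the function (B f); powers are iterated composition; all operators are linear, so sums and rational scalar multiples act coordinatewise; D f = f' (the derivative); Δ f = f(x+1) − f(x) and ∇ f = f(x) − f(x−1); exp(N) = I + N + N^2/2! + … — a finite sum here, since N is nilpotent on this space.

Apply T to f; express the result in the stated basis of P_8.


g(x) = -x^8 - 8x^7 - (341/4)x^6 - 232x^5 - (4995/4)x^4 - 451x^3 - (18939/4)x^2 + (6419/2)x - 14493/4

order-1 term: -8x^7 - 56x^6 + (321/2)x^5 - 320x^4 + 345x^3 - 228x^2 + (167/2)x - 12
order-2 term: -28x^6 - 336x^5 - (75/4)x^4 + 2085x^3 - 5070x^2 + 5004x - 1885
order-3 term: -56x^5 - 840x^4 - 1705x^3 + 4810x^2 - 1095x - 3318
order-4 term: -70x^4 - 1120x^3 - (13515/4)x^2 + (4175/2)x + 2640
order-5 term: -56x^3 - 840x^2 - (5055/2)x - 318
order-6 term: -28x^2 - 336x - 2693/4
order-7 term: -8x - 56
order-8 term: -1
the series for exp(D ∇ + D) f terminates at order 8
exp(D ∇ + D) f = -x^8 - 8x^7 - (341/4)x^6 - 232x^5 - (4995/4)x^4 - 451x^3 - (18939/4)x^2 + (6419/2)x - 14493/4


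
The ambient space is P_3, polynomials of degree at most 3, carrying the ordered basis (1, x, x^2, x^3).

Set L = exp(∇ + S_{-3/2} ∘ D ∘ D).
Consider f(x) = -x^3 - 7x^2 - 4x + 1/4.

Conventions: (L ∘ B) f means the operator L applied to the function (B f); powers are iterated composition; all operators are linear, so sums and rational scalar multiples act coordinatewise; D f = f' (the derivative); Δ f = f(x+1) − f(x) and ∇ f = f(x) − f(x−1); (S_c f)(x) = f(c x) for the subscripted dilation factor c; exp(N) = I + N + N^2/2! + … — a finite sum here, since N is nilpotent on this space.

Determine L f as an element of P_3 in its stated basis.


order-1 term: -3x^2 - 2x - 12
order-2 term: -3x - 5/2
order-3 term: -1
the series for exp(∇ + S_{-3/2} ∘ D ∘ D) f terminates at order 3
exp(∇ + S_{-3/2} ∘ D ∘ D) f = -x^3 - 10x^2 - 9x - 61/4

the result is g(x) = -x^3 - 10x^2 - 9x - 61/4


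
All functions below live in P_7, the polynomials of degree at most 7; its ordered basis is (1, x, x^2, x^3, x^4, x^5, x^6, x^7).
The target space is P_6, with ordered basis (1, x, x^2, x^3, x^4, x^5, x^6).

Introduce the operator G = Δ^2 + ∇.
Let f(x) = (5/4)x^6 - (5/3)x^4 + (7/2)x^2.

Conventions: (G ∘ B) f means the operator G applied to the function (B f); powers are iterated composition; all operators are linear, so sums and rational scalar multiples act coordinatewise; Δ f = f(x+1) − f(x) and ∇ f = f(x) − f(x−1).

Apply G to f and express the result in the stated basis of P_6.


the image equals g(x) = (15/2)x^5 + (75/4)x^4 + (505/3)x^3 + (935/4)x^2 + (1157/6)x + 697/12

Δ f = (15/2)x^5 + (75/4)x^4 + (55/3)x^3 + (35/4)x^2 + (47/6)x + 37/12
Δ Δ f = (75/2)x^4 + 150x^3 + (485/2)x^2 + 185x + 367/6
∇ f = (15/2)x^5 - (75/4)x^4 + (55/3)x^3 - (35/4)x^2 + (47/6)x - 37/12
(Δ^2 + ∇) f = (15/2)x^5 + (75/4)x^4 + (505/3)x^3 + (935/4)x^2 + (1157/6)x + 697/12


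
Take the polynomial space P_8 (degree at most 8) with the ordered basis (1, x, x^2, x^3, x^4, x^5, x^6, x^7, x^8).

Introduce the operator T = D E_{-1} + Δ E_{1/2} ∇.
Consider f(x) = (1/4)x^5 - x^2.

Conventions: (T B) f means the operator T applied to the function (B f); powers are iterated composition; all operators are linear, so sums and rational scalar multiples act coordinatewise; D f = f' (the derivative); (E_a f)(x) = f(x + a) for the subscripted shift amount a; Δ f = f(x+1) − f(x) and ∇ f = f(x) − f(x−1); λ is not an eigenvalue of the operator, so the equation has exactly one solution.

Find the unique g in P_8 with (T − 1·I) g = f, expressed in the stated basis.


write g with unknown coordinates in the stated basis and equate coefficients in (T − 1·I) g = f
solving from the highest basis element down gives g = -(1/4)x^5 - (5/4)x^4 - 5x^3 - 29x^2 - (357/4)x - 989/8
check: T g = -(5/4)x^4 - 5x^3 - 30x^2 - (357/4)x - 989/8
so T g − 1·g = (1/4)x^5 - x^2 = f ✓

the result is g(x) = -(1/4)x^5 - (5/4)x^4 - 5x^3 - 29x^2 - (357/4)x - 989/8


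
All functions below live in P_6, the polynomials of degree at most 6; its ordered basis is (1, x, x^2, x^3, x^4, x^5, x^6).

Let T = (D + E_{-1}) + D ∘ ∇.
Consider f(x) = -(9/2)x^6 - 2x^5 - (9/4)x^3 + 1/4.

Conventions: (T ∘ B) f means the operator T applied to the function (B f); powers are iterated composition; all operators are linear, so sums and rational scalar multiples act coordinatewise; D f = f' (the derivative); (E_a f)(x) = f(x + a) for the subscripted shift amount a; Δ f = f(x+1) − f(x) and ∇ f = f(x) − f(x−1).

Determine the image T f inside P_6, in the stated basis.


g(x) = -(9/2)x^6 - 2x^5 - (405/2)x^4 + (1191/4)x^3 - (515/2)x^2 + (367/4)x - 41/4

D f = -27x^5 - 10x^4 - (27/4)x^2
E_{-1} f = -(9/2)x^6 + 25x^5 - (115/2)x^4 + (271/4)x^3 - (163/4)x^2 + (41/4)x
(D + E_{-1}) f = -(9/2)x^6 - 2x^5 - (135/2)x^4 + (271/4)x^3 - (95/2)x^2 + (41/4)x
∇ f = -27x^5 + (115/2)x^4 - 70x^3 + (163/4)x^2 - (41/4)x + 1/4
D ∇ f = -135x^4 + 230x^3 - 210x^2 + (163/2)x - 41/4
((D + E_{-1}) + D ∘ ∇) f = -(9/2)x^6 - 2x^5 - (405/2)x^4 + (1191/4)x^3 - (515/2)x^2 + (367/4)x - 41/4


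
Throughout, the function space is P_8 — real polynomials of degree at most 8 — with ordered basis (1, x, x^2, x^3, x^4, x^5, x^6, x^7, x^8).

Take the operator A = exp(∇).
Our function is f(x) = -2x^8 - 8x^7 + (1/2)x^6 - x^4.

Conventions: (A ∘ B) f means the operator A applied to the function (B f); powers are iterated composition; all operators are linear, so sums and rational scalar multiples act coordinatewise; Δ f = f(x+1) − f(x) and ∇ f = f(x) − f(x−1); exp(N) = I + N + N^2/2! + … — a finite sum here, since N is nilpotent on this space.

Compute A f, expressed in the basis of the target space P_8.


order-1 term: -16x^7 + 59x^5 - (295/2)x^4 + 174x^3 - (227/2)x^2 + 39x - 11/2
order-2 term: -56x^6 + 168x^5 - (265/2)x^4 - 310x^3 + (1661/2)x^2 - 761x + 517/2
order-3 term: -112x^5 + 560x^4 - 1110x^3 + 795x^2 + 295x - 515
order-4 term: -140x^4 + 840x^3 - (3905/2)x^2 + 1930x - 1141/2
order-5 term: -112x^3 + 672x^2 - 1397x + 1945/2
order-6 term: -56x^2 + 280x - 727/2
order-7 term: -16x + 48
order-8 term: -2
the series for exp(∇) f terminates at order 8
exp(∇) f = -2x^8 - 24x^7 - (111/2)x^6 + 115x^5 + 139x^4 - 518x^3 + (351/2)x^2 + 370x - 355/2

the image equals g(x) = -2x^8 - 24x^7 - (111/2)x^6 + 115x^5 + 139x^4 - 518x^3 + (351/2)x^2 + 370x - 355/2


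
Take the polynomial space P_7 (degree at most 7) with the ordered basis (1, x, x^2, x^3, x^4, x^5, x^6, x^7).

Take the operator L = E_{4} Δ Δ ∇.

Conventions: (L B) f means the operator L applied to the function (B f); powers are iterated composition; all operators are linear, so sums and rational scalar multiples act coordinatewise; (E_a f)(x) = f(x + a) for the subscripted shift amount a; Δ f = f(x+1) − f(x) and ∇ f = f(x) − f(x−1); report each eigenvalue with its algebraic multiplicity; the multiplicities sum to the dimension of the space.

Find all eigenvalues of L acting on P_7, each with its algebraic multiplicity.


image of 1: 0
image of x: 0
image of x^2: 0
image of x^3: 6
image of x^4: 24x + 108
image of x^5: 60x^2 + 540x + 1230
image of x^6: 120x^3 + 1620x^2 + 7380x + 11340
image of x^7: 210x^4 + 3780x^3 + 25830x^2 + 79380x + 92526
the matrix is upper triangular; its diagonal is (0, 0, 0, 0, 0, 0, 0, 0)
for a triangular matrix the eigenvalues are the diagonal entries, with algebraic multiplicity their repetition count

λ = 0 (multiplicity 8)


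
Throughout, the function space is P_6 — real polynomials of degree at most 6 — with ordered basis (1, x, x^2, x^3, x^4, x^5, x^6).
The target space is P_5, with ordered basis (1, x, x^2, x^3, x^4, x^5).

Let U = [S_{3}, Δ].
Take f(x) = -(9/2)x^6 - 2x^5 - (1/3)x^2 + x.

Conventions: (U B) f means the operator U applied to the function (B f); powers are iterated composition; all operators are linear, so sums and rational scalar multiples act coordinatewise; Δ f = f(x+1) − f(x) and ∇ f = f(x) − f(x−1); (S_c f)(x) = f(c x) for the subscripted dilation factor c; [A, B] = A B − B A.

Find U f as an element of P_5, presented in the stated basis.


the result is g(x) = 13122x^5 + 45360x^4 + 67500x^3 + 53280x^2 + 22006x + 11282/3

Δ f = -27x^5 - (155/2)x^4 - 110x^3 - (175/2)x^2 - (113/3)x - 35/6
S_{3} Δ f = -6561x^5 - (12555/2)x^4 - 2970x^3 - (1575/2)x^2 - 113x - 35/6
S_{3} f = -(6561/2)x^6 - 486x^5 - 3x^2 + 3x
Δ S_{3} f = -19683x^5 - (103275/2)x^4 - 70470x^3 - (108135/2)x^2 - 22119x - 7533/2
[S_{3}, Δ] f = 13122x^5 + 45360x^4 + 67500x^3 + 53280x^2 + 22006x + 11282/3


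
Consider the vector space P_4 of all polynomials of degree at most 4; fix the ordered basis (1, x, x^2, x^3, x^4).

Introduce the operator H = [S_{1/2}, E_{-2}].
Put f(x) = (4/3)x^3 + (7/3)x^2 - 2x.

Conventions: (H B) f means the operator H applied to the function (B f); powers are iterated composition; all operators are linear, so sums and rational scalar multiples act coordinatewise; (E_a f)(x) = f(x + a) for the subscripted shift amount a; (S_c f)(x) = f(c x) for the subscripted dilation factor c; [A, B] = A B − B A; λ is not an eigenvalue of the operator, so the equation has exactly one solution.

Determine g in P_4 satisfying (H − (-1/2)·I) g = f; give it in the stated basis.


the image equals g(x) = (8/3)x^3 + (26/3)x^2 - (32/3)x - 36

write g with unknown coordinates in the stated basis and equate coefficients in (H − (-1/2)·I) g = f
solving from the highest basis element down gives g = (8/3)x^3 + (26/3)x^2 - (32/3)x - 36
check: H g = -2x^2 + (10/3)x + 18
so H g − (-1/2)·g = (4/3)x^3 + (7/3)x^2 - 2x = f ✓


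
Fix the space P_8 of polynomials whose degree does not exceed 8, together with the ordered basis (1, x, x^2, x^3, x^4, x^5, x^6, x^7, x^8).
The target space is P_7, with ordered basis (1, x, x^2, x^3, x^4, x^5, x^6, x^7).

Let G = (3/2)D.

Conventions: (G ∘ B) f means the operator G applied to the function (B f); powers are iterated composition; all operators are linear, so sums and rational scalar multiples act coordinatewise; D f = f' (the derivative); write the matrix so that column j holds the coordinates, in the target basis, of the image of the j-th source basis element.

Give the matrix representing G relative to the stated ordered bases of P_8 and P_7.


image of 1: 0
image of x: 3/2
image of x^2: 3x
image of x^3: (9/2)x^2
image of x^4: 6x^3
image of x^5: (15/2)x^4
image of x^6: 9x^5
image of x^7: (21/2)x^6
image of x^8: 12x^7
each image's coordinates form column j of the matrix

the matrix is [[0, 3/2, 0, 0, 0, 0, 0, 0, 0]; [0, 0, 3, 0, 0, 0, 0, 0, 0]; [0, 0, 0, 9/2, 0, 0, 0, 0, 0]; [0, 0, 0, 0, 6, 0, 0, 0, 0]; [0, 0, 0, 0, 0, 15/2, 0, 0, 0]; [0, 0, 0, 0, 0, 0, 9, 0, 0]; [0, 0, 0, 0, 0, 0, 0, 21/2, 0]; [0, 0, 0, 0, 0, 0, 0, 0, 12]] (rows listed top to bottom)


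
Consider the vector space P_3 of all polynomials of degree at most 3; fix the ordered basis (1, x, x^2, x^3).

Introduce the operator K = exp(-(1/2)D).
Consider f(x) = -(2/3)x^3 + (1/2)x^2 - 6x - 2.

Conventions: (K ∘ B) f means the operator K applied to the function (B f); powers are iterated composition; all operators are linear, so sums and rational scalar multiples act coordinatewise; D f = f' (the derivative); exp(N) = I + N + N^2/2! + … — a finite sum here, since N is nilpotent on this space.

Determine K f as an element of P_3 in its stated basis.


g(x) = -(2/3)x^3 + (3/2)x^2 - 7x + 29/24

order-1 term: x^2 - (1/2)x + 3
order-2 term: -(1/2)x + 1/8
order-3 term: 1/12
the series for exp(-(1/2)D) f terminates at order 3
exp(-(1/2)D) f = -(2/3)x^3 + (3/2)x^2 - 7x + 29/24


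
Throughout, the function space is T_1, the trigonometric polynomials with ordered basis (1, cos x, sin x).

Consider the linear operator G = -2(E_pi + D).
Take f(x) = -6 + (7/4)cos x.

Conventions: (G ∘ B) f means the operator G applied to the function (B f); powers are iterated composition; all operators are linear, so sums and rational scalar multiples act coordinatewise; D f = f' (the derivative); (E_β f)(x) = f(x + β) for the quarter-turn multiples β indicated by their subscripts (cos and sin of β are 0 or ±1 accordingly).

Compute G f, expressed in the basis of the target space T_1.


the image equals g(x) = 12 + (7/2)cos x + (7/2)sin x

E_pi f = -6 - (7/4)cos x
D f = -(7/4)sin x
(E_pi + D) f = -6 - (7/4)cos x - (7/4)sin x
(-2(E_pi + D)) f = 12 + (7/2)cos x + (7/2)sin x


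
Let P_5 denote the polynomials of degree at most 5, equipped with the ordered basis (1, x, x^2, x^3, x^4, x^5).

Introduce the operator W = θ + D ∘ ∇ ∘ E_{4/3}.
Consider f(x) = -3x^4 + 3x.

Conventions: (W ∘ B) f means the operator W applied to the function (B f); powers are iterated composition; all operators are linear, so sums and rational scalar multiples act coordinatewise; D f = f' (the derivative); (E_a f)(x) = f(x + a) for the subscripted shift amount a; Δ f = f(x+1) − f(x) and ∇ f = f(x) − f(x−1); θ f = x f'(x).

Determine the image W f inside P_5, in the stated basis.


the result is g(x) = -12x^4 - 36x^2 - 57x - 28

θ f = -12x^4 + 3x
E_{4/3} f = -3x^4 - 16x^3 - 32x^2 - (229/9)x - 148/27
∇ E_{4/3} f = -12x^3 - 30x^2 - 28x - 58/9
D ∇ E_{4/3} f = -36x^2 - 60x - 28
(θ + D ∘ ∇ ∘ E_{4/3}) f = -12x^4 - 36x^2 - 57x - 28


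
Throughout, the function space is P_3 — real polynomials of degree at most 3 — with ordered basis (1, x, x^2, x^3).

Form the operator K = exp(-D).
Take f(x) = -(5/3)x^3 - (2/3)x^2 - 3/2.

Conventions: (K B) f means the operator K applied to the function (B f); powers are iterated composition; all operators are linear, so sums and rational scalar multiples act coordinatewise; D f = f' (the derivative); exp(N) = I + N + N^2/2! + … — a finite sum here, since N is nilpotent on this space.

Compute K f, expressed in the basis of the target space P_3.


the result is g(x) = -(5/3)x^3 + (13/3)x^2 - (11/3)x - 1/2

order-1 term: 5x^2 + (4/3)x
order-2 term: -5x - 2/3
order-3 term: 5/3
the series for exp(-D) f terminates at order 3
exp(-D) f = -(5/3)x^3 + (13/3)x^2 - (11/3)x - 1/2


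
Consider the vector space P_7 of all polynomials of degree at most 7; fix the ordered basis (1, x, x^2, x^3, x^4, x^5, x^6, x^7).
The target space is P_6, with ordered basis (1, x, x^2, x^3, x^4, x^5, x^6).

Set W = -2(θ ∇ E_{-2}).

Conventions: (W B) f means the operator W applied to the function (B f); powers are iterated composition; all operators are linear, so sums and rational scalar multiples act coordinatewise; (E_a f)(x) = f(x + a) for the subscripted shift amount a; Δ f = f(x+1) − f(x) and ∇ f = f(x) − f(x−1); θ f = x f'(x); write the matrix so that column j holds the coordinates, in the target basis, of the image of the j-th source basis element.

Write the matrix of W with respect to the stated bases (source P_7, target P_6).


the matrix is [[0, 0, 0, 0, 0, 0, 0, 0]; [0, 0, -4, 30, -152, 650, -2532, 9310]; [0, 0, 0, -12, 120, -760, 3900, -17724]; [0, 0, 0, 0, -24, 300, -2280, 13650]; [0, 0, 0, 0, 0, -40, 600, -5320]; [0, 0, 0, 0, 0, 0, -60, 1050]; [0, 0, 0, 0, 0, 0, 0, -84]] (rows listed top to bottom)

image of 1: 0
image of x: 0
image of x^2: -4x
image of x^3: -12x^2 + 30x
image of x^4: -24x^3 + 120x^2 - 152x
image of x^5: -40x^4 + 300x^3 - 760x^2 + 650x
image of x^6: -60x^5 + 600x^4 - 2280x^3 + 3900x^2 - 2532x
image of x^7: -84x^6 + 1050x^5 - 5320x^4 + 13650x^3 - 17724x^2 + 9310x
each image's coordinates form column j of the matrix


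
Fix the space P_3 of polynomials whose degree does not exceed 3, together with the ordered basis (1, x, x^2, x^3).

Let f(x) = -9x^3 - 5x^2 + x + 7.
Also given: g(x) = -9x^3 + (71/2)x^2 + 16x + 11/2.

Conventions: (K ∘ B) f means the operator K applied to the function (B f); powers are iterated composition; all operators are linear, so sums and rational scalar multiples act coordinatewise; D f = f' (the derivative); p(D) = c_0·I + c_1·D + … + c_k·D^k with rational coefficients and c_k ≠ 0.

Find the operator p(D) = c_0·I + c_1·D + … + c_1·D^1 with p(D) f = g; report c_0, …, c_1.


p(D) = I − (3/2)·D, i.e. c_0 = 1, c_1 = -3/2

D^0 f = -9x^3 - 5x^2 + x + 7
D^1 f = -27x^2 - 10x + 1
matching coefficients of g against c_0 f + c_1 Df + … from the top degree down determines the c_i
solution: c_0 = 1, c_1 = -3/2


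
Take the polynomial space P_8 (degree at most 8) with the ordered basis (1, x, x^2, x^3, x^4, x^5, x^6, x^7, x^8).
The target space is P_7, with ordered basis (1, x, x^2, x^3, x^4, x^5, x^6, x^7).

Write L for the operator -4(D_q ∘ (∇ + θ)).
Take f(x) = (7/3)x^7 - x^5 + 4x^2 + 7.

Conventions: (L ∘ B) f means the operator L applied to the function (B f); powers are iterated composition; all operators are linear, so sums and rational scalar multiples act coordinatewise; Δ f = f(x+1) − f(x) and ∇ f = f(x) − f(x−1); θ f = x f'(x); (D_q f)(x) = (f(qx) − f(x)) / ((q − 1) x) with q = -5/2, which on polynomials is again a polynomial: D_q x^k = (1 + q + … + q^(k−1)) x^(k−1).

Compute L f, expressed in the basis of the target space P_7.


the result is g(x) = -(547771/48)x^6 + (36309/8)x^5 + (12177/2)x^4 + 3335x^3 + (4085/3)x^2 + 282x + 40/3

∇ f = (49/3)x^6 - 49x^5 + (230/3)x^4 - (215/3)x^3 + 39x^2 - (10/3)x - 8/3
θ f = (49/3)x^7 - 5x^5 + 8x^2
(∇ + θ) f = (49/3)x^7 + (49/3)x^6 - 54x^5 + (230/3)x^4 - (215/3)x^3 + 47x^2 - (10/3)x - 8/3
D_q (∇ + θ) f = (547771/192)x^6 - (36309/32)x^5 - (12177/8)x^4 - (3335/4)x^3 - (4085/12)x^2 - (141/2)x - 10/3
(-4(D_q ∘ (∇ + θ))) f = -(547771/48)x^6 + (36309/8)x^5 + (12177/2)x^4 + 3335x^3 + (4085/3)x^2 + 282x + 40/3


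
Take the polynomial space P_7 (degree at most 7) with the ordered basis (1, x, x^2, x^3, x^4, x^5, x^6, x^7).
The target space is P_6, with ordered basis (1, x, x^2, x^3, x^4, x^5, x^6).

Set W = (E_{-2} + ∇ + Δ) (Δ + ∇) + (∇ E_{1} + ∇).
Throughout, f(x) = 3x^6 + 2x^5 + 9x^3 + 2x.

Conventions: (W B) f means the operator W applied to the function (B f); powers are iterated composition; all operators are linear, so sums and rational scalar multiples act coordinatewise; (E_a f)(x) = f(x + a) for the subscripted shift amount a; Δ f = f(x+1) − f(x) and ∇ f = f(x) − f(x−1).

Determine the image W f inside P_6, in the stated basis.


Δ f = 18x^5 + 55x^4 + 80x^3 + 92x^2 + 55x + 16
∇ f = 18x^5 - 35x^4 + 40x^3 + 2x^2 - 19x + 10
(Δ + ∇) f = 36x^5 + 20x^4 + 120x^3 + 94x^2 + 36x + 26
E_{-2} (Δ + ∇) f = 36x^5 - 340x^4 + 1400x^3 - 3026x^2 + 3340x - 1462
∇ (Δ + ∇) f = 180x^4 - 280x^3 + 600x^2 - 272x + 78
Δ (Δ + ∇) f = 180x^4 + 440x^3 + 840x^2 + 808x + 306
(E_{-2} + ∇ + Δ) (Δ + ∇) f = 36x^5 + 20x^4 + 1560x^3 - 1586x^2 + 3876x - 1078
E_{1} f = 3x^6 + 20x^5 + 55x^4 + 89x^3 + 92x^2 + 57x + 16
∇ E_{1} f = 18x^5 + 55x^4 + 80x^3 + 92x^2 + 55x + 16
∇ f = 18x^5 - 35x^4 + 40x^3 + 2x^2 - 19x + 10
(∇ E_{1} + ∇) f = 36x^5 + 20x^4 + 120x^3 + 94x^2 + 36x + 26
((E_{-2} + ∇ + Δ) (Δ + ∇) + (∇ E_{1} + ∇)) f = 72x^5 + 40x^4 + 1680x^3 - 1492x^2 + 3912x - 1052

the result is g(x) = 72x^5 + 40x^4 + 1680x^3 - 1492x^2 + 3912x - 1052


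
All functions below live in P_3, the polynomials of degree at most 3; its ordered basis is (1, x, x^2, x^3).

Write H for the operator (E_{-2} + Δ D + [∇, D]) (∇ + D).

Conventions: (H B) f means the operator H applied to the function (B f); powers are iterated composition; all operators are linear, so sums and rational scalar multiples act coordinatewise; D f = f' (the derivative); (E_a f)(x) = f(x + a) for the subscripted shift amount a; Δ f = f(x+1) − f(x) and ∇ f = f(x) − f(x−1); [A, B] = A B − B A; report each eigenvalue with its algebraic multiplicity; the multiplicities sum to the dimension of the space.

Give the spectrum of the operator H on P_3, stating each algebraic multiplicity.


λ = 0 (multiplicity 4)

image of 1: 0
image of x: 2
image of x^2: 4x - 9
image of x^3: 6x^2 - 27x + 43
the matrix is upper triangular; its diagonal is (0, 0, 0, 0)
for a triangular matrix the eigenvalues are the diagonal entries, with algebraic multiplicity their repetition count


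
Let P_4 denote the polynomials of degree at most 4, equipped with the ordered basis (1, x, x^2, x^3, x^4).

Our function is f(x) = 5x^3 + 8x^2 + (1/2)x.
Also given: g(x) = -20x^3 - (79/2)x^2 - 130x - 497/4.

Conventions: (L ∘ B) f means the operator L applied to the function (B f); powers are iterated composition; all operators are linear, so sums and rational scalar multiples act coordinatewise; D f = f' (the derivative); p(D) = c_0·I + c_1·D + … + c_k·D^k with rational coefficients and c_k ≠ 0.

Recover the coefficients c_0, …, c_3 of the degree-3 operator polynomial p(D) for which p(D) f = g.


c_0 = -4, c_1 = -1/2, c_2 = -4, c_3 = -2

D^0 f = 5x^3 + 8x^2 + (1/2)x
D^1 f = 15x^2 + 16x + 1/2
D^2 f = 30x + 16
D^3 f = 30
matching coefficients of g against c_0 f + c_1 Df + … from the top degree down determines the c_i
solution: c_0 = -4, c_1 = -1/2, c_2 = -4, c_3 = -2


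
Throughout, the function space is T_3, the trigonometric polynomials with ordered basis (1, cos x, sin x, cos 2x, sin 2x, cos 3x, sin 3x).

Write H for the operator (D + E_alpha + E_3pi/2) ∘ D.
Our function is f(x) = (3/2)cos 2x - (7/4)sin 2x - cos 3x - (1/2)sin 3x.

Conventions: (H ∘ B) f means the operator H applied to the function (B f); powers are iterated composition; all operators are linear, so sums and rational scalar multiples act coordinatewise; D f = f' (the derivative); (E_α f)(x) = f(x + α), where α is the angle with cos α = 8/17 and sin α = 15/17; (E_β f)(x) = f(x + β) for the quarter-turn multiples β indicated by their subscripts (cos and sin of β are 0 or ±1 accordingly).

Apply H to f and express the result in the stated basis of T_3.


the result is g(x) = -(879/289)cos 2x + (4213/289)sin 2x + (64803/4913)cos 3x + (28143/9826)sin 3x

D f = -(7/2)cos 2x - 3sin 2x - (3/2)cos 3x + 3sin 3x
D D f = -6cos 2x + 7sin 2x + 9cos 3x + (9/2)sin 3x
E_alpha D f = -(313/578)cos 2x + (1323/289)sin 2x + (5847/4913)cos 3x - (30813/9826)sin 3x
E_3pi/2 D f = (7/2)cos 2x + 3sin 2x + 3cos 3x + (3/2)sin 3x
(D + E_alpha + E_3pi/2) D f = -(879/289)cos 2x + (4213/289)sin 2x + (64803/4913)cos 3x + (28143/9826)sin 3x


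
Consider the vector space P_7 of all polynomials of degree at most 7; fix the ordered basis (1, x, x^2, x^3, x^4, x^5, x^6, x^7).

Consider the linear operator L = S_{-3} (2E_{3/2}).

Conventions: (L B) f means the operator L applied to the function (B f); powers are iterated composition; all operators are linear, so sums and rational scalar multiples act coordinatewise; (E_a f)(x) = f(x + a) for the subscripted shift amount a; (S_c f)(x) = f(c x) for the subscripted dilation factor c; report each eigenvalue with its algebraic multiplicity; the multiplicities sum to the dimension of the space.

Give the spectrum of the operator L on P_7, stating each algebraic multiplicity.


image of 1: 2
image of x: -6x + 3
image of x^2: 18x^2 - 18x + 9/2
image of x^3: -54x^3 + 81x^2 - (81/2)x + 27/4
image of x^4: 162x^4 - 324x^3 + 243x^2 - 81x + 81/8
image of x^5: -486x^5 + 1215x^4 - 1215x^3 + (1215/2)x^2 - (1215/8)x + 243/16
image of x^6: 1458x^6 - 4374x^5 + (10935/2)x^4 - 3645x^3 + (10935/8)x^2 - (2187/8)x + 729/32
image of x^7: -4374x^7 + 15309x^6 - (45927/2)x^5 + (76545/4)x^4 - (76545/8)x^3 + (45927/16)x^2 - (15309/32)x + 2187/64
the matrix is upper triangular; its diagonal is (2, -6, 18, -54, 162, -486, 1458, -4374)
for a triangular matrix the eigenvalues are the diagonal entries, with algebraic multiplicity their repetition count

λ = -4374 (multiplicity 1), λ = -486 (multiplicity 1), λ = -54 (multiplicity 1), λ = -6 (multiplicity 1), λ = 2 (multiplicity 1), λ = 18 (multiplicity 1), λ = 162 (multiplicity 1), λ = 1458 (multiplicity 1)


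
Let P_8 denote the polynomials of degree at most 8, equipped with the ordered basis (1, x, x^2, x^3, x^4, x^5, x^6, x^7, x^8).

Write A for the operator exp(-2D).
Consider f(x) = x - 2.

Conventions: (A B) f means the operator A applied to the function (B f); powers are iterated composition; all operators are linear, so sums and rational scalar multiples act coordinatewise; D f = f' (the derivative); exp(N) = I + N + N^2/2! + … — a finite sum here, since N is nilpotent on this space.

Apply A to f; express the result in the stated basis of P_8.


order-1 term: -2
the series for exp(-2D) f terminates at order 1
exp(-2D) f = x - 4

g(x) = x - 4


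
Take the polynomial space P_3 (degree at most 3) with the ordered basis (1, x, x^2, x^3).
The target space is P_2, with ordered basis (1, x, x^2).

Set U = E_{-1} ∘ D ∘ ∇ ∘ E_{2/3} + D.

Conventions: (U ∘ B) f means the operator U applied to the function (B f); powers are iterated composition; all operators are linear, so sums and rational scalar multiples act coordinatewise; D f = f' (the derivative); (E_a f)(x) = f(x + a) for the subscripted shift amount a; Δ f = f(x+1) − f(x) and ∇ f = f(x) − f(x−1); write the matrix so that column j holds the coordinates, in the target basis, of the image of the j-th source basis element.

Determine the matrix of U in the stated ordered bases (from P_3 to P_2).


image of 1: 0
image of x: 1
image of x^2: 2x + 2
image of x^3: 3x^2 + 6x - 5
each image's coordinates form column j of the matrix

the matrix is [[0, 1, 2, -5]; [0, 0, 2, 6]; [0, 0, 0, 3]] (rows listed top to bottom)


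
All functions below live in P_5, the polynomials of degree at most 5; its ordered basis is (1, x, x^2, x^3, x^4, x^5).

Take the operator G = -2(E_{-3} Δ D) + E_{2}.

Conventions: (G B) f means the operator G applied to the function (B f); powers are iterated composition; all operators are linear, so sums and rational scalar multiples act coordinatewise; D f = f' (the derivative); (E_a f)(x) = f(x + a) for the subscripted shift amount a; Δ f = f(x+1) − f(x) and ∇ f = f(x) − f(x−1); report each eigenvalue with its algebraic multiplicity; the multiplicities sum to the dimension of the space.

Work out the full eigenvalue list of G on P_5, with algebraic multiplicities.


image of 1: 1
image of x: x + 2
image of x^2: x^2 + 4x
image of x^3: x^3 + 6x^2 + 38
image of x^4: x^4 + 8x^3 + 152x - 136
image of x^5: x^5 + 10x^4 + 380x^2 - 680x + 682
the matrix is upper triangular; its diagonal is (1, 1, 1, 1, 1, 1)
for a triangular matrix the eigenvalues are the diagonal entries, with algebraic multiplicity their repetition count

λ = 1 (multiplicity 6)


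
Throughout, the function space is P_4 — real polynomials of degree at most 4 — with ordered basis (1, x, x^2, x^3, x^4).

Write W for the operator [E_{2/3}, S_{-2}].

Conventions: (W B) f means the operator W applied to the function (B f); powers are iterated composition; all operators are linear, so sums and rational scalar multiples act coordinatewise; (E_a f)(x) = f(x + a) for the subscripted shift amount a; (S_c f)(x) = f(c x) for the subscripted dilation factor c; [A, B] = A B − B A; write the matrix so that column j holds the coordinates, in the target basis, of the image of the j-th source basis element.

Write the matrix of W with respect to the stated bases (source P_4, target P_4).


image of 1: 0
image of x: -2
image of x^2: 8x + 4/3
image of x^3: -24x^2 - 8x - 8/3
image of x^4: 64x^3 + 32x^2 + (64/3)x + 80/27
each image's coordinates form column j of the matrix

the matrix is [[0, -2, 4/3, -8/3, 80/27]; [0, 0, 8, -8, 64/3]; [0, 0, 0, -24, 32]; [0, 0, 0, 0, 64]; [0, 0, 0, 0, 0]] (rows listed top to bottom)


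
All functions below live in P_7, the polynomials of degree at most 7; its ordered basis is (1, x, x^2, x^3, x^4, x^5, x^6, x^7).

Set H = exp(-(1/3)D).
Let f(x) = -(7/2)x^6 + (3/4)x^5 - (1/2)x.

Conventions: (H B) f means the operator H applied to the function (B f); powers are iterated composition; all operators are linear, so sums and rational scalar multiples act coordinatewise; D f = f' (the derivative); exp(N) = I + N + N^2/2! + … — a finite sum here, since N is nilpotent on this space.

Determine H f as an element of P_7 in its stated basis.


order-1 term: 7x^5 - (5/4)x^4 + 1/6
order-2 term: -(35/6)x^4 + (5/6)x^3
order-3 term: (70/27)x^3 - (5/18)x^2
order-4 term: -(35/54)x^2 + (5/108)x
order-5 term: (7/81)x - 1/324
order-6 term: -7/1458
the series for exp(-(1/3)D) f terminates at order 6
exp(-(1/3)D) f = -(7/2)x^6 + (31/4)x^5 - (85/12)x^4 + (185/54)x^3 - (25/27)x^2 - (119/324)x + 463/2916

g(x) = -(7/2)x^6 + (31/4)x^5 - (85/12)x^4 + (185/54)x^3 - (25/27)x^2 - (119/324)x + 463/2916


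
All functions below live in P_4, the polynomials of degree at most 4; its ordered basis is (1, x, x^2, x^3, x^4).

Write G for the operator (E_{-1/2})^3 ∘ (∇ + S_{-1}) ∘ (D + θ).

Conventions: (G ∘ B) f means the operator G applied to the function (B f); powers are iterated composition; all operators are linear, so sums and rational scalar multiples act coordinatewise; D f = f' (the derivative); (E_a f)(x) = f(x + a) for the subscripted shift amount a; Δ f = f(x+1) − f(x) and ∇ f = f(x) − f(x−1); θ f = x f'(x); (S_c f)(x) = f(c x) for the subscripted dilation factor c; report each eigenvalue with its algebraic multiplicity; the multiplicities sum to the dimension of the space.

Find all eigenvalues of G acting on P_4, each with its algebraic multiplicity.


λ = -3 (multiplicity 1), λ = -1 (multiplicity 1), λ = 0 (multiplicity 1), λ = 2 (multiplicity 1), λ = 4 (multiplicity 1)

image of 1: 0
image of x: -x + 7/2
image of x^2: 2x^2 - 4x + 3/2
image of x^3: -3x^3 + (51/2)x^2 - (237/4)x + 333/8
image of x^4: 4x^4 - 12x^3 - 12x^2 + 67x - 213/4
the matrix is upper triangular; its diagonal is (0, -1, 2, -3, 4)
for a triangular matrix the eigenvalues are the diagonal entries, with algebraic multiplicity their repetition count


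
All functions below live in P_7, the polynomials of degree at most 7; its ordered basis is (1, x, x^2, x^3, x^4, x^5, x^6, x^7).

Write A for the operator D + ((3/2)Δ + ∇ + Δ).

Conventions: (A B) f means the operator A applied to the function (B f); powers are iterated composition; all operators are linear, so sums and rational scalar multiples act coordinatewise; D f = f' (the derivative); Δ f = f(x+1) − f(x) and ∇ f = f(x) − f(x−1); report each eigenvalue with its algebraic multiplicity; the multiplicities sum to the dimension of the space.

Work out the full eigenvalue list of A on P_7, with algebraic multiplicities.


λ = 0 (multiplicity 8)

image of 1: 0
image of x: 9/2
image of x^2: 9x + 3/2
image of x^3: (27/2)x^2 + (9/2)x + 7/2
image of x^4: 18x^3 + 9x^2 + 14x + 3/2
image of x^5: (45/2)x^4 + 15x^3 + 35x^2 + (15/2)x + 7/2
image of x^6: 27x^5 + (45/2)x^4 + 70x^3 + (45/2)x^2 + 21x + 3/2
image of x^7: (63/2)x^6 + (63/2)x^5 + (245/2)x^4 + (105/2)x^3 + (147/2)x^2 + (21/2)x + 7/2
the matrix is upper triangular; its diagonal is (0, 0, 0, 0, 0, 0, 0, 0)
for a triangular matrix the eigenvalues are the diagonal entries, with algebraic multiplicity their repetition count


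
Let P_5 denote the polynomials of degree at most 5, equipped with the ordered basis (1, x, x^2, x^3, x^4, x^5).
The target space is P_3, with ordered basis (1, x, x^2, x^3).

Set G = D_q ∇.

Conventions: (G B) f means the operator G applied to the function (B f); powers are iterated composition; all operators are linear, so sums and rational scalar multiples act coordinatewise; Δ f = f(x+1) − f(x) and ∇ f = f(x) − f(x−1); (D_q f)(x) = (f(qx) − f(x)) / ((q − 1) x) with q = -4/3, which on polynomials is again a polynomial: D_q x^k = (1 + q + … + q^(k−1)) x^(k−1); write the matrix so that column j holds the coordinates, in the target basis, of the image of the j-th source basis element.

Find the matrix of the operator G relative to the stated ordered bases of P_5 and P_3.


image of 1: 0
image of x: 0
image of x^2: 2
image of x^3: -x - 3
image of x^4: (52/9)x^2 + 2x + 4
image of x^5: -(125/27)x^3 - (130/9)x^2 - (10/3)x - 5
each image's coordinates form column j of the matrix

the matrix is [[0, 0, 2, -3, 4, -5]; [0, 0, 0, -1, 2, -10/3]; [0, 0, 0, 0, 52/9, -130/9]; [0, 0, 0, 0, 0, -125/27]] (rows listed top to bottom)


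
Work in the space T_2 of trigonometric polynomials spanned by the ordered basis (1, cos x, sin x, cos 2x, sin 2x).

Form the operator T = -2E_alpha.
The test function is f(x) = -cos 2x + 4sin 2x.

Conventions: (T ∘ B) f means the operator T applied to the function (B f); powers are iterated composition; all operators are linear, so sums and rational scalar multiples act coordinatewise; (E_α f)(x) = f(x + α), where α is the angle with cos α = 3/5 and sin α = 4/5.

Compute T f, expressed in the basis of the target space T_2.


E_alpha f = (103/25)cos 2x - (4/25)sin 2x
(-2E_alpha) f = -(206/25)cos 2x + (8/25)sin 2x

g(x) = -(206/25)cos 2x + (8/25)sin 2x


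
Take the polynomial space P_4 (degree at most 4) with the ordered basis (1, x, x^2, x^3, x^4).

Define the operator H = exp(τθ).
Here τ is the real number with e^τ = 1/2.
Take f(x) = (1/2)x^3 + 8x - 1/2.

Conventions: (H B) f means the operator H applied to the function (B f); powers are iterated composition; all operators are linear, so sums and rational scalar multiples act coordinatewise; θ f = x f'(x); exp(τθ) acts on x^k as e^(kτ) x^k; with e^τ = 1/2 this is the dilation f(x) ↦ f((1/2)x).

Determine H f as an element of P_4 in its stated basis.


g(x) = (1/16)x^3 + 4x - 1/2

exp(τθ) x^k = e^(kτ) x^k; with e^τ = 1/2 this sends x^k to (1/2)^k x^k
x ↦ 1/2 x
x^3 ↦ 1/8 x^3
applying this coordinatewise to f: exp(τθ) f = (1/16)x^3 + 4x - 1/2


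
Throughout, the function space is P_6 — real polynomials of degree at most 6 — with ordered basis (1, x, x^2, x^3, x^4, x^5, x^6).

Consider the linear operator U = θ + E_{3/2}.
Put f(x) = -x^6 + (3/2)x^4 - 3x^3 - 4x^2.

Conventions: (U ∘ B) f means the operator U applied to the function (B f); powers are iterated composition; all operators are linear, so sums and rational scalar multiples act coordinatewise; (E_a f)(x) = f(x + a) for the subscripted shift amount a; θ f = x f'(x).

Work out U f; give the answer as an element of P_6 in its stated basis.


θ f = -6x^6 + 6x^4 - 9x^3 - 8x^2
E_{3/2} f = -x^6 - 9x^5 - (129/4)x^4 - (123/2)x^3 - (1171/16)x^2 - (921/16)x - 1467/64
(θ + E_{3/2}) f = -7x^6 - 9x^5 - (105/4)x^4 - (141/2)x^3 - (1299/16)x^2 - (921/16)x - 1467/64

the image equals g(x) = -7x^6 - 9x^5 - (105/4)x^4 - (141/2)x^3 - (1299/16)x^2 - (921/16)x - 1467/64
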